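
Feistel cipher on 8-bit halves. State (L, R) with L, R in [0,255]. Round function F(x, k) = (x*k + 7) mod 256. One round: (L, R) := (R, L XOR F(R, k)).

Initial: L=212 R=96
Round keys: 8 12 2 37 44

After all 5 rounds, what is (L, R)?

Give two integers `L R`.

Round 1 (k=8): L=96 R=211
Round 2 (k=12): L=211 R=139
Round 3 (k=2): L=139 R=206
Round 4 (k=37): L=206 R=70
Round 5 (k=44): L=70 R=193

Answer: 70 193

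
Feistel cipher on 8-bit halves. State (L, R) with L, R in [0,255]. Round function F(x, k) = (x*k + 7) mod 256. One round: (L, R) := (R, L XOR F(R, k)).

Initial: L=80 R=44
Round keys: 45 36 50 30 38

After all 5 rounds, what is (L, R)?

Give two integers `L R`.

Round 1 (k=45): L=44 R=147
Round 2 (k=36): L=147 R=159
Round 3 (k=50): L=159 R=134
Round 4 (k=30): L=134 R=36
Round 5 (k=38): L=36 R=217

Answer: 36 217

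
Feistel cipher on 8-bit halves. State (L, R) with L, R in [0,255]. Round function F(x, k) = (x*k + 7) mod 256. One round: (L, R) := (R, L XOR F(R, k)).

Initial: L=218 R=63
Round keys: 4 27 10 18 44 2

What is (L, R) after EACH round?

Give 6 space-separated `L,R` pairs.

Answer: 63,217 217,213 213,128 128,210 210,159 159,151

Derivation:
Round 1 (k=4): L=63 R=217
Round 2 (k=27): L=217 R=213
Round 3 (k=10): L=213 R=128
Round 4 (k=18): L=128 R=210
Round 5 (k=44): L=210 R=159
Round 6 (k=2): L=159 R=151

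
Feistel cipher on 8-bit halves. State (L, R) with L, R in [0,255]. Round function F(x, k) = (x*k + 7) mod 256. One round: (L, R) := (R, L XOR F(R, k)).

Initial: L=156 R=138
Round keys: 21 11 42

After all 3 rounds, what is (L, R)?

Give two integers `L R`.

Round 1 (k=21): L=138 R=197
Round 2 (k=11): L=197 R=244
Round 3 (k=42): L=244 R=202

Answer: 244 202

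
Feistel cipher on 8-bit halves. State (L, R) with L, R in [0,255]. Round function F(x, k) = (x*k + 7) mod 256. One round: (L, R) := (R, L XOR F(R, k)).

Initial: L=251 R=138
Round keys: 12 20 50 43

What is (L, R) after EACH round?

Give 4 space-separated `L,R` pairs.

Answer: 138,132 132,221 221,181 181,179

Derivation:
Round 1 (k=12): L=138 R=132
Round 2 (k=20): L=132 R=221
Round 3 (k=50): L=221 R=181
Round 4 (k=43): L=181 R=179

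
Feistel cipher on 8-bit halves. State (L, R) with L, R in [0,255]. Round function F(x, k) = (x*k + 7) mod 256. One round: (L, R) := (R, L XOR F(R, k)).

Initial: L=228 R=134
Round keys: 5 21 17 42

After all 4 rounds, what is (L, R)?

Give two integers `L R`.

Answer: 192 93

Derivation:
Round 1 (k=5): L=134 R=65
Round 2 (k=21): L=65 R=218
Round 3 (k=17): L=218 R=192
Round 4 (k=42): L=192 R=93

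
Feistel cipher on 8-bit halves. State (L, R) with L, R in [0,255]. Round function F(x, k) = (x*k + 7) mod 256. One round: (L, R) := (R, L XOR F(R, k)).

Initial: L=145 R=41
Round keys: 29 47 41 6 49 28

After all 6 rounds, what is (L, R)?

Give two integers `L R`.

Answer: 182 221

Derivation:
Round 1 (k=29): L=41 R=61
Round 2 (k=47): L=61 R=19
Round 3 (k=41): L=19 R=47
Round 4 (k=6): L=47 R=50
Round 5 (k=49): L=50 R=182
Round 6 (k=28): L=182 R=221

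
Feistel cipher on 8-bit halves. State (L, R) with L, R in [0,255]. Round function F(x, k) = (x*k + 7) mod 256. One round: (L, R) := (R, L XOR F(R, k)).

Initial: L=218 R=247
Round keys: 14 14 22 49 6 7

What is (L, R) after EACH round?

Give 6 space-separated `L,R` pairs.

Answer: 247,83 83,102 102,152 152,121 121,69 69,147

Derivation:
Round 1 (k=14): L=247 R=83
Round 2 (k=14): L=83 R=102
Round 3 (k=22): L=102 R=152
Round 4 (k=49): L=152 R=121
Round 5 (k=6): L=121 R=69
Round 6 (k=7): L=69 R=147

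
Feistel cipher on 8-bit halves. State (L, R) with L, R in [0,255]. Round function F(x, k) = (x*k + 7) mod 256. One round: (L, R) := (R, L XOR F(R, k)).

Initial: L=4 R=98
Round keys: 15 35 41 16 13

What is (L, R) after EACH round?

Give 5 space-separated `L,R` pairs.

Round 1 (k=15): L=98 R=193
Round 2 (k=35): L=193 R=8
Round 3 (k=41): L=8 R=142
Round 4 (k=16): L=142 R=239
Round 5 (k=13): L=239 R=164

Answer: 98,193 193,8 8,142 142,239 239,164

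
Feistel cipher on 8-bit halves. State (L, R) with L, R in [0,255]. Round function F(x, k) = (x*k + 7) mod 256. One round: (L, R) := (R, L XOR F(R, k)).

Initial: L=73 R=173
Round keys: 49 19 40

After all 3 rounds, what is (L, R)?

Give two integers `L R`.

Round 1 (k=49): L=173 R=109
Round 2 (k=19): L=109 R=179
Round 3 (k=40): L=179 R=146

Answer: 179 146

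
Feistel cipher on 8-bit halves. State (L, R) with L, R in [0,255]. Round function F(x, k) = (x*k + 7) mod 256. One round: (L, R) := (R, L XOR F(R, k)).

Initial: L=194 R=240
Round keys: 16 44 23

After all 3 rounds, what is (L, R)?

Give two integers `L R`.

Round 1 (k=16): L=240 R=197
Round 2 (k=44): L=197 R=19
Round 3 (k=23): L=19 R=121

Answer: 19 121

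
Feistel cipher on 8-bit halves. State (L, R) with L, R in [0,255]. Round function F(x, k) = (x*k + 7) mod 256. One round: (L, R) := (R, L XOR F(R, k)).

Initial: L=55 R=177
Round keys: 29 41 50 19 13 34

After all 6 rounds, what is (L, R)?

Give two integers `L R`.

Round 1 (k=29): L=177 R=35
Round 2 (k=41): L=35 R=19
Round 3 (k=50): L=19 R=158
Round 4 (k=19): L=158 R=210
Round 5 (k=13): L=210 R=47
Round 6 (k=34): L=47 R=151

Answer: 47 151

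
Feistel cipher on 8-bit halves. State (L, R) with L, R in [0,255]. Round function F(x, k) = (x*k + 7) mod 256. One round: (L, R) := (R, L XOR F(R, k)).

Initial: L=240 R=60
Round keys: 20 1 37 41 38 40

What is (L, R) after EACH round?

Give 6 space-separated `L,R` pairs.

Answer: 60,71 71,114 114,198 198,207 207,7 7,208

Derivation:
Round 1 (k=20): L=60 R=71
Round 2 (k=1): L=71 R=114
Round 3 (k=37): L=114 R=198
Round 4 (k=41): L=198 R=207
Round 5 (k=38): L=207 R=7
Round 6 (k=40): L=7 R=208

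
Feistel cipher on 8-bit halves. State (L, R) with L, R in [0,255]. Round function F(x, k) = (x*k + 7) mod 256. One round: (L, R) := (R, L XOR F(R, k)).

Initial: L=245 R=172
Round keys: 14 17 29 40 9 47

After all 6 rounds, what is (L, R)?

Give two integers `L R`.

Answer: 171 150

Derivation:
Round 1 (k=14): L=172 R=154
Round 2 (k=17): L=154 R=237
Round 3 (k=29): L=237 R=122
Round 4 (k=40): L=122 R=250
Round 5 (k=9): L=250 R=171
Round 6 (k=47): L=171 R=150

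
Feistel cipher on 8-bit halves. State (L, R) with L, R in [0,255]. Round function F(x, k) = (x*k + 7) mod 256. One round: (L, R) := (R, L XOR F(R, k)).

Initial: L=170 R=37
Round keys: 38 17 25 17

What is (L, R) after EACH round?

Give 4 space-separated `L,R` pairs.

Round 1 (k=38): L=37 R=47
Round 2 (k=17): L=47 R=3
Round 3 (k=25): L=3 R=125
Round 4 (k=17): L=125 R=87

Answer: 37,47 47,3 3,125 125,87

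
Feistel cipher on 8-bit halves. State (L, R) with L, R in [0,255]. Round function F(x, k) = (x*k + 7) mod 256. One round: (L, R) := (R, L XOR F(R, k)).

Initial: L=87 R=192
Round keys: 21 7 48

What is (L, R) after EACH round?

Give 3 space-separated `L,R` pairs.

Round 1 (k=21): L=192 R=144
Round 2 (k=7): L=144 R=55
Round 3 (k=48): L=55 R=199

Answer: 192,144 144,55 55,199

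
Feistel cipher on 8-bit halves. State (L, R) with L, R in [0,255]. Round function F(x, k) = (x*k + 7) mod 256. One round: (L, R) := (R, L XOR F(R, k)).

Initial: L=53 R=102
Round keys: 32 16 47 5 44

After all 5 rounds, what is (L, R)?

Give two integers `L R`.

Answer: 90 123

Derivation:
Round 1 (k=32): L=102 R=242
Round 2 (k=16): L=242 R=65
Round 3 (k=47): L=65 R=4
Round 4 (k=5): L=4 R=90
Round 5 (k=44): L=90 R=123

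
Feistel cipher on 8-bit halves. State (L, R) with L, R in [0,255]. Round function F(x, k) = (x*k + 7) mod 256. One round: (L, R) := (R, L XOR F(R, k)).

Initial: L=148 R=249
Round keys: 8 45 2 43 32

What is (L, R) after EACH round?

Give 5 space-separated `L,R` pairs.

Round 1 (k=8): L=249 R=91
Round 2 (k=45): L=91 R=255
Round 3 (k=2): L=255 R=94
Round 4 (k=43): L=94 R=46
Round 5 (k=32): L=46 R=153

Answer: 249,91 91,255 255,94 94,46 46,153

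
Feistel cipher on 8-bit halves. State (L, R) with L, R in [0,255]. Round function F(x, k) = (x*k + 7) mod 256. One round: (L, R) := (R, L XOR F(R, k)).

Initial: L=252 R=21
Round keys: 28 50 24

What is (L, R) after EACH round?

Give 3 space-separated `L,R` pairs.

Round 1 (k=28): L=21 R=175
Round 2 (k=50): L=175 R=32
Round 3 (k=24): L=32 R=168

Answer: 21,175 175,32 32,168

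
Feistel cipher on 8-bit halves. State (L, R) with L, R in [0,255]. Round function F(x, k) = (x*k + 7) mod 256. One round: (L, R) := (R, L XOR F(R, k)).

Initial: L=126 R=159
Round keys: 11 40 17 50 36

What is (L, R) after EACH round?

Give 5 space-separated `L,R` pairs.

Answer: 159,162 162,200 200,237 237,153 153,102

Derivation:
Round 1 (k=11): L=159 R=162
Round 2 (k=40): L=162 R=200
Round 3 (k=17): L=200 R=237
Round 4 (k=50): L=237 R=153
Round 5 (k=36): L=153 R=102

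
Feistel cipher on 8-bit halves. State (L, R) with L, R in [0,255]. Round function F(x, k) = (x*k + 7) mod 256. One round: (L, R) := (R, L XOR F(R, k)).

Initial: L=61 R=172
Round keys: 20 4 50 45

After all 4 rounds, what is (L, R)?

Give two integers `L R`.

Answer: 215 81

Derivation:
Round 1 (k=20): L=172 R=74
Round 2 (k=4): L=74 R=131
Round 3 (k=50): L=131 R=215
Round 4 (k=45): L=215 R=81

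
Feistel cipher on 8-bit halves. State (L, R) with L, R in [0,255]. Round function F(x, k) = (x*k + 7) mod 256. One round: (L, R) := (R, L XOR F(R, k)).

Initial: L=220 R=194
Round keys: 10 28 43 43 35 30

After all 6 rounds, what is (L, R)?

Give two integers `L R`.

Answer: 169 170

Derivation:
Round 1 (k=10): L=194 R=71
Round 2 (k=28): L=71 R=9
Round 3 (k=43): L=9 R=205
Round 4 (k=43): L=205 R=127
Round 5 (k=35): L=127 R=169
Round 6 (k=30): L=169 R=170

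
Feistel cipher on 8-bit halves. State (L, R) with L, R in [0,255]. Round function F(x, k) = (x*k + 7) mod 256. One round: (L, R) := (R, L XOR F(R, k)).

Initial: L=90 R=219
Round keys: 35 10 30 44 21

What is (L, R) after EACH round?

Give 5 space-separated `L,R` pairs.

Round 1 (k=35): L=219 R=162
Round 2 (k=10): L=162 R=128
Round 3 (k=30): L=128 R=165
Round 4 (k=44): L=165 R=227
Round 5 (k=21): L=227 R=3

Answer: 219,162 162,128 128,165 165,227 227,3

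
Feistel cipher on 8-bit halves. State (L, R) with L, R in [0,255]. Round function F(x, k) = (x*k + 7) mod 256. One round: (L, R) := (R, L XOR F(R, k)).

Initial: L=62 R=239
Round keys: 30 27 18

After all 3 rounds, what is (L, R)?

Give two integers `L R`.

Round 1 (k=30): L=239 R=55
Round 2 (k=27): L=55 R=59
Round 3 (k=18): L=59 R=26

Answer: 59 26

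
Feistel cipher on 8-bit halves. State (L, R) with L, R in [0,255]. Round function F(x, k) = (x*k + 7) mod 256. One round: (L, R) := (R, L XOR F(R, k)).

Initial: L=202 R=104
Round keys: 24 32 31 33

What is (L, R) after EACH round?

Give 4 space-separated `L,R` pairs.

Round 1 (k=24): L=104 R=13
Round 2 (k=32): L=13 R=207
Round 3 (k=31): L=207 R=21
Round 4 (k=33): L=21 R=115

Answer: 104,13 13,207 207,21 21,115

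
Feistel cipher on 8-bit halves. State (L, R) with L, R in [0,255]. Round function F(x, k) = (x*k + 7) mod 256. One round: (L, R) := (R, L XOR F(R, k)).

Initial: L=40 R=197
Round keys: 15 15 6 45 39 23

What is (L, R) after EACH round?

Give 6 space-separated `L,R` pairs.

Answer: 197,186 186,40 40,77 77,184 184,66 66,77

Derivation:
Round 1 (k=15): L=197 R=186
Round 2 (k=15): L=186 R=40
Round 3 (k=6): L=40 R=77
Round 4 (k=45): L=77 R=184
Round 5 (k=39): L=184 R=66
Round 6 (k=23): L=66 R=77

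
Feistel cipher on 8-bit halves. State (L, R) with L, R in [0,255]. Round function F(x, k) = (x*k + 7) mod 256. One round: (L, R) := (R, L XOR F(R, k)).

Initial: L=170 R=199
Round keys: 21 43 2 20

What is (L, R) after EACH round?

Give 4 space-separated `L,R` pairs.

Answer: 199,240 240,144 144,215 215,67

Derivation:
Round 1 (k=21): L=199 R=240
Round 2 (k=43): L=240 R=144
Round 3 (k=2): L=144 R=215
Round 4 (k=20): L=215 R=67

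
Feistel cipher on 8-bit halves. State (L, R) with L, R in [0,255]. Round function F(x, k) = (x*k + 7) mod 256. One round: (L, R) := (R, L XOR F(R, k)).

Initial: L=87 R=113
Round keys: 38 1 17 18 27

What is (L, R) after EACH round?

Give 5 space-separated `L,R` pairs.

Answer: 113,154 154,208 208,77 77,161 161,79

Derivation:
Round 1 (k=38): L=113 R=154
Round 2 (k=1): L=154 R=208
Round 3 (k=17): L=208 R=77
Round 4 (k=18): L=77 R=161
Round 5 (k=27): L=161 R=79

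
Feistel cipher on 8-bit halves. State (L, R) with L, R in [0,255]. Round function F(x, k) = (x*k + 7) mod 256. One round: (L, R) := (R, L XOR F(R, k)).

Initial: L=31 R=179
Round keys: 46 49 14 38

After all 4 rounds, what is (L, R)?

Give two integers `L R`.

Answer: 181 131

Derivation:
Round 1 (k=46): L=179 R=46
Round 2 (k=49): L=46 R=102
Round 3 (k=14): L=102 R=181
Round 4 (k=38): L=181 R=131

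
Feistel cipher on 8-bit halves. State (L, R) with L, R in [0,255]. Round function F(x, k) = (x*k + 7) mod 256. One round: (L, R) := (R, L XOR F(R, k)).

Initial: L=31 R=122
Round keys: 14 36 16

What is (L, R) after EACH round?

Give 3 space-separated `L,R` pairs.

Round 1 (k=14): L=122 R=172
Round 2 (k=36): L=172 R=77
Round 3 (k=16): L=77 R=123

Answer: 122,172 172,77 77,123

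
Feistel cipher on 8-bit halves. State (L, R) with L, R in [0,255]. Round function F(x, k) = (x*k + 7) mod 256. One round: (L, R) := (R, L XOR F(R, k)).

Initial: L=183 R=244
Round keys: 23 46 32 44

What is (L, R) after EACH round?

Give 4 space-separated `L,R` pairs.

Round 1 (k=23): L=244 R=68
Round 2 (k=46): L=68 R=203
Round 3 (k=32): L=203 R=35
Round 4 (k=44): L=35 R=192

Answer: 244,68 68,203 203,35 35,192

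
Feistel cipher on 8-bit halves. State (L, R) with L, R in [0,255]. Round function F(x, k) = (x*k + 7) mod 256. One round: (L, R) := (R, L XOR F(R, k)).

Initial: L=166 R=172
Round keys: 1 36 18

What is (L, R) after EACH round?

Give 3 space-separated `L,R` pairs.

Answer: 172,21 21,87 87,48

Derivation:
Round 1 (k=1): L=172 R=21
Round 2 (k=36): L=21 R=87
Round 3 (k=18): L=87 R=48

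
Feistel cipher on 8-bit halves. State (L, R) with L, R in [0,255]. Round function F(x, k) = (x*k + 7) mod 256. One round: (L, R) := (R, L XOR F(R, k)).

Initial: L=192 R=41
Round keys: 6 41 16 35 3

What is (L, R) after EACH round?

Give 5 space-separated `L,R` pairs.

Answer: 41,61 61,229 229,106 106,96 96,77

Derivation:
Round 1 (k=6): L=41 R=61
Round 2 (k=41): L=61 R=229
Round 3 (k=16): L=229 R=106
Round 4 (k=35): L=106 R=96
Round 5 (k=3): L=96 R=77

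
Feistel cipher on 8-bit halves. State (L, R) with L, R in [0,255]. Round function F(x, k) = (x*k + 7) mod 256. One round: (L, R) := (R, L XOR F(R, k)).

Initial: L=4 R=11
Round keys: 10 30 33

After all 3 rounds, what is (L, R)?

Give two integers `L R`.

Answer: 78 100

Derivation:
Round 1 (k=10): L=11 R=113
Round 2 (k=30): L=113 R=78
Round 3 (k=33): L=78 R=100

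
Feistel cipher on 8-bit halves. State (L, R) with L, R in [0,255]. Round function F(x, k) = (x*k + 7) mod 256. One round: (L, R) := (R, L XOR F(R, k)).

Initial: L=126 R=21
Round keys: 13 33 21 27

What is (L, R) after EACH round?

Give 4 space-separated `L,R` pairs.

Round 1 (k=13): L=21 R=102
Round 2 (k=33): L=102 R=56
Round 3 (k=21): L=56 R=249
Round 4 (k=27): L=249 R=114

Answer: 21,102 102,56 56,249 249,114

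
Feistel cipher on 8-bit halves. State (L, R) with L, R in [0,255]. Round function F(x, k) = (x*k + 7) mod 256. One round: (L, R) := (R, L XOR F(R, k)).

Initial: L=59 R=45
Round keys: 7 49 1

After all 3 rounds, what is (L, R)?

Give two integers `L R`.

Round 1 (k=7): L=45 R=121
Round 2 (k=49): L=121 R=29
Round 3 (k=1): L=29 R=93

Answer: 29 93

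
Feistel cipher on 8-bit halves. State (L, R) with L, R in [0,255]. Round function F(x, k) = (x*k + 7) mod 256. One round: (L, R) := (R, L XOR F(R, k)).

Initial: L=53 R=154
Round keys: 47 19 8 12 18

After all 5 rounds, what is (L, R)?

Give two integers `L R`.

Answer: 110 20

Derivation:
Round 1 (k=47): L=154 R=120
Round 2 (k=19): L=120 R=117
Round 3 (k=8): L=117 R=215
Round 4 (k=12): L=215 R=110
Round 5 (k=18): L=110 R=20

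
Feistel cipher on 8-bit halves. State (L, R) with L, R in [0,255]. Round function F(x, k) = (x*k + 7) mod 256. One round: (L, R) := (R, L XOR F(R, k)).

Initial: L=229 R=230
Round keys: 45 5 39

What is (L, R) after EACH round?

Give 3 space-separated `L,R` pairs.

Answer: 230,144 144,49 49,238

Derivation:
Round 1 (k=45): L=230 R=144
Round 2 (k=5): L=144 R=49
Round 3 (k=39): L=49 R=238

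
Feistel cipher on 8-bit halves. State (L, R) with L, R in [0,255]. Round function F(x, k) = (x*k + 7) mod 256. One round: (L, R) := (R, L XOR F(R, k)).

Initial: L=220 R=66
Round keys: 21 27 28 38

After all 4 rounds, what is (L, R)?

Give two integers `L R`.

Round 1 (k=21): L=66 R=173
Round 2 (k=27): L=173 R=4
Round 3 (k=28): L=4 R=218
Round 4 (k=38): L=218 R=103

Answer: 218 103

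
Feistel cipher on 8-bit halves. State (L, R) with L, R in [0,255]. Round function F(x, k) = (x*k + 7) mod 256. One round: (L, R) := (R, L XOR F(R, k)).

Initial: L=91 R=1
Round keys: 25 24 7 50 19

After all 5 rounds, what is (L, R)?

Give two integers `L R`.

Answer: 5 244

Derivation:
Round 1 (k=25): L=1 R=123
Round 2 (k=24): L=123 R=142
Round 3 (k=7): L=142 R=146
Round 4 (k=50): L=146 R=5
Round 5 (k=19): L=5 R=244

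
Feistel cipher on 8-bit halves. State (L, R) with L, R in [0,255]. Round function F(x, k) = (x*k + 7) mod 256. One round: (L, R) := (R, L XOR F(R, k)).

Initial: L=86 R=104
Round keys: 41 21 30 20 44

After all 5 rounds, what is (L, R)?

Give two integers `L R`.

Round 1 (k=41): L=104 R=249
Round 2 (k=21): L=249 R=28
Round 3 (k=30): L=28 R=182
Round 4 (k=20): L=182 R=35
Round 5 (k=44): L=35 R=189

Answer: 35 189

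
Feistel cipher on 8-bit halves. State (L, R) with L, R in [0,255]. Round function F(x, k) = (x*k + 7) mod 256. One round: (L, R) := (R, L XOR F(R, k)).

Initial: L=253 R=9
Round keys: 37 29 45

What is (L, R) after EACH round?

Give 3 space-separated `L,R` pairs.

Round 1 (k=37): L=9 R=169
Round 2 (k=29): L=169 R=37
Round 3 (k=45): L=37 R=33

Answer: 9,169 169,37 37,33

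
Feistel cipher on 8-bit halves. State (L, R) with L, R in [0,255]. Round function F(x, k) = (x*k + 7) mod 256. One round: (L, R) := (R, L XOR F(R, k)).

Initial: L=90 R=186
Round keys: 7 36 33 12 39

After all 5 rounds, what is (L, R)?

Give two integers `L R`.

Round 1 (k=7): L=186 R=71
Round 2 (k=36): L=71 R=185
Round 3 (k=33): L=185 R=167
Round 4 (k=12): L=167 R=98
Round 5 (k=39): L=98 R=82

Answer: 98 82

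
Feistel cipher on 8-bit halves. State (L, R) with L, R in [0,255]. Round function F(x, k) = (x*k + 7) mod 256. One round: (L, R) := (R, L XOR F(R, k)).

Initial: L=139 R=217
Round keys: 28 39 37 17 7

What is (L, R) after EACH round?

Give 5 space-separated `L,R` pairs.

Answer: 217,72 72,38 38,205 205,130 130,88

Derivation:
Round 1 (k=28): L=217 R=72
Round 2 (k=39): L=72 R=38
Round 3 (k=37): L=38 R=205
Round 4 (k=17): L=205 R=130
Round 5 (k=7): L=130 R=88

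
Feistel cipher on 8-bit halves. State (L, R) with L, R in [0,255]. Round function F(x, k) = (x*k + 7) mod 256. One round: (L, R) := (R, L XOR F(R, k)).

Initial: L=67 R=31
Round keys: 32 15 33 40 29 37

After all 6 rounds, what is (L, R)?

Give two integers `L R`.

Round 1 (k=32): L=31 R=164
Round 2 (k=15): L=164 R=188
Round 3 (k=33): L=188 R=231
Round 4 (k=40): L=231 R=163
Round 5 (k=29): L=163 R=153
Round 6 (k=37): L=153 R=135

Answer: 153 135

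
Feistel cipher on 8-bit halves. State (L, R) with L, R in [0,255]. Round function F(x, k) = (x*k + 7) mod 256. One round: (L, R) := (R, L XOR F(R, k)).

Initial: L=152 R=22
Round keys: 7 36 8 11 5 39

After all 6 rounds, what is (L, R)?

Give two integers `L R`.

Answer: 109 134

Derivation:
Round 1 (k=7): L=22 R=57
Round 2 (k=36): L=57 R=29
Round 3 (k=8): L=29 R=214
Round 4 (k=11): L=214 R=36
Round 5 (k=5): L=36 R=109
Round 6 (k=39): L=109 R=134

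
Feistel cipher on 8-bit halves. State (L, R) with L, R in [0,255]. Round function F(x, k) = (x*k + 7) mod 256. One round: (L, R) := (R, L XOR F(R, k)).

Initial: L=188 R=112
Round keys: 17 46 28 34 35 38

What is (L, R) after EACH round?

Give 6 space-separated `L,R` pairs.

Round 1 (k=17): L=112 R=203
Round 2 (k=46): L=203 R=241
Round 3 (k=28): L=241 R=168
Round 4 (k=34): L=168 R=166
Round 5 (k=35): L=166 R=17
Round 6 (k=38): L=17 R=43

Answer: 112,203 203,241 241,168 168,166 166,17 17,43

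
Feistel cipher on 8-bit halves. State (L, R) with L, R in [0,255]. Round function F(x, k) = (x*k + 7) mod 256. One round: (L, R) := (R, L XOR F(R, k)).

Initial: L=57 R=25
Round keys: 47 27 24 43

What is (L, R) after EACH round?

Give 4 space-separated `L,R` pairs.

Round 1 (k=47): L=25 R=167
Round 2 (k=27): L=167 R=189
Round 3 (k=24): L=189 R=24
Round 4 (k=43): L=24 R=178

Answer: 25,167 167,189 189,24 24,178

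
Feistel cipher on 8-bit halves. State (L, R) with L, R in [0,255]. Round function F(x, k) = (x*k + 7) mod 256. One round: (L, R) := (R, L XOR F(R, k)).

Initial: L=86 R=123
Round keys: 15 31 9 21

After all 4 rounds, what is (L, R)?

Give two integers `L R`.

Answer: 183 172

Derivation:
Round 1 (k=15): L=123 R=106
Round 2 (k=31): L=106 R=166
Round 3 (k=9): L=166 R=183
Round 4 (k=21): L=183 R=172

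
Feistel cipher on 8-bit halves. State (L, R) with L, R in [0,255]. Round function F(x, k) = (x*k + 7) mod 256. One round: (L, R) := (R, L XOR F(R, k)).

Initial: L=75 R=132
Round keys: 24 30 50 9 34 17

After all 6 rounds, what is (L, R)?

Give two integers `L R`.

Answer: 28 24

Derivation:
Round 1 (k=24): L=132 R=44
Round 2 (k=30): L=44 R=171
Round 3 (k=50): L=171 R=65
Round 4 (k=9): L=65 R=251
Round 5 (k=34): L=251 R=28
Round 6 (k=17): L=28 R=24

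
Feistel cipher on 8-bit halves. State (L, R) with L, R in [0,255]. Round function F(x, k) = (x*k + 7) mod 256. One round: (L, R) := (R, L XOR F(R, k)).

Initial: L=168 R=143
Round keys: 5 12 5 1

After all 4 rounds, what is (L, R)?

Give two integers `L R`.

Answer: 141 164

Derivation:
Round 1 (k=5): L=143 R=122
Round 2 (k=12): L=122 R=48
Round 3 (k=5): L=48 R=141
Round 4 (k=1): L=141 R=164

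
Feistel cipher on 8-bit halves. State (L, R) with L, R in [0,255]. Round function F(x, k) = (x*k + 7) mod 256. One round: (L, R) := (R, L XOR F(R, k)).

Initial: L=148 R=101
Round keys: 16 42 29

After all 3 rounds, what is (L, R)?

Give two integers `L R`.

Round 1 (k=16): L=101 R=195
Round 2 (k=42): L=195 R=96
Round 3 (k=29): L=96 R=36

Answer: 96 36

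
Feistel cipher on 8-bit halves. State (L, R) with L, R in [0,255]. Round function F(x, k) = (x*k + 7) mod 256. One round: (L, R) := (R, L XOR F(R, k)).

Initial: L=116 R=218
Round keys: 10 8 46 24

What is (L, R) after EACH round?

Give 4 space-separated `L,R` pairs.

Round 1 (k=10): L=218 R=255
Round 2 (k=8): L=255 R=37
Round 3 (k=46): L=37 R=82
Round 4 (k=24): L=82 R=146

Answer: 218,255 255,37 37,82 82,146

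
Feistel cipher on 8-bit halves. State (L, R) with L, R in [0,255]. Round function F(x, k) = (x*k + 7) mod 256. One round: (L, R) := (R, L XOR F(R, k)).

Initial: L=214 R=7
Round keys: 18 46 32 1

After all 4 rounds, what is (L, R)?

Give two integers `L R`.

Round 1 (k=18): L=7 R=83
Round 2 (k=46): L=83 R=246
Round 3 (k=32): L=246 R=148
Round 4 (k=1): L=148 R=109

Answer: 148 109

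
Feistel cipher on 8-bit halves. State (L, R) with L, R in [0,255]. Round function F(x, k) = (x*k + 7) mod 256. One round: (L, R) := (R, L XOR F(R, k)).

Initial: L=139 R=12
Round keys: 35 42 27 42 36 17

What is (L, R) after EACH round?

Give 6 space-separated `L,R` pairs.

Round 1 (k=35): L=12 R=32
Round 2 (k=42): L=32 R=75
Round 3 (k=27): L=75 R=208
Round 4 (k=42): L=208 R=108
Round 5 (k=36): L=108 R=231
Round 6 (k=17): L=231 R=50

Answer: 12,32 32,75 75,208 208,108 108,231 231,50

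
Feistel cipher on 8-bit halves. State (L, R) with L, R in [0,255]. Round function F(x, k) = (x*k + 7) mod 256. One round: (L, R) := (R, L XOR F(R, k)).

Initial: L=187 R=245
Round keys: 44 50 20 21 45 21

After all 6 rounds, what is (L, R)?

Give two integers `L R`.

Round 1 (k=44): L=245 R=152
Round 2 (k=50): L=152 R=66
Round 3 (k=20): L=66 R=183
Round 4 (k=21): L=183 R=72
Round 5 (k=45): L=72 R=24
Round 6 (k=21): L=24 R=183

Answer: 24 183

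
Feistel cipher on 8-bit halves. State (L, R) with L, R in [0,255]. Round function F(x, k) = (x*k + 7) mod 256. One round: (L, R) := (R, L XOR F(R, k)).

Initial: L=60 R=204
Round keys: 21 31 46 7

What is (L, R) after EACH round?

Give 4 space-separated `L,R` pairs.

Round 1 (k=21): L=204 R=255
Round 2 (k=31): L=255 R=36
Round 3 (k=46): L=36 R=128
Round 4 (k=7): L=128 R=163

Answer: 204,255 255,36 36,128 128,163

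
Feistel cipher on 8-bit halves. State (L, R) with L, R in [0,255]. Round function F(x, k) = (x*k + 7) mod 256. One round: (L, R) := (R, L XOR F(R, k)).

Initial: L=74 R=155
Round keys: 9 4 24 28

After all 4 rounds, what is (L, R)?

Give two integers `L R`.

Answer: 151 215

Derivation:
Round 1 (k=9): L=155 R=48
Round 2 (k=4): L=48 R=92
Round 3 (k=24): L=92 R=151
Round 4 (k=28): L=151 R=215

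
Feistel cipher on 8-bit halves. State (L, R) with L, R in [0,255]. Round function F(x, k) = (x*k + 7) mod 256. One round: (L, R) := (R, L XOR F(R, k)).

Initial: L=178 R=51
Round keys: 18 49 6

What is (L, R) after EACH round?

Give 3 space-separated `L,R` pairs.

Answer: 51,47 47,53 53,106

Derivation:
Round 1 (k=18): L=51 R=47
Round 2 (k=49): L=47 R=53
Round 3 (k=6): L=53 R=106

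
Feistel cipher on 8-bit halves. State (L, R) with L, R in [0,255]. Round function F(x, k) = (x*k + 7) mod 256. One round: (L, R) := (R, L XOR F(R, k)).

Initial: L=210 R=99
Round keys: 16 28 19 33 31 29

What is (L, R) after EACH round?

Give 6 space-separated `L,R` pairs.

Answer: 99,229 229,112 112,178 178,137 137,44 44,138

Derivation:
Round 1 (k=16): L=99 R=229
Round 2 (k=28): L=229 R=112
Round 3 (k=19): L=112 R=178
Round 4 (k=33): L=178 R=137
Round 5 (k=31): L=137 R=44
Round 6 (k=29): L=44 R=138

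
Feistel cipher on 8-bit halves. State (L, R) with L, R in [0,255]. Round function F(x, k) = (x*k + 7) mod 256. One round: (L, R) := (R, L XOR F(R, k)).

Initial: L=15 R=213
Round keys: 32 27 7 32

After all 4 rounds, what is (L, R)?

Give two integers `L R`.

Answer: 69 205

Derivation:
Round 1 (k=32): L=213 R=168
Round 2 (k=27): L=168 R=106
Round 3 (k=7): L=106 R=69
Round 4 (k=32): L=69 R=205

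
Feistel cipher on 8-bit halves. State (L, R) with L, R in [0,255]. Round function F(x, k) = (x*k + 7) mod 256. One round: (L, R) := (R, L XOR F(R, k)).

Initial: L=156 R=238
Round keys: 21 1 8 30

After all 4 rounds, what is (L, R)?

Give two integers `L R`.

Answer: 166 141

Derivation:
Round 1 (k=21): L=238 R=17
Round 2 (k=1): L=17 R=246
Round 3 (k=8): L=246 R=166
Round 4 (k=30): L=166 R=141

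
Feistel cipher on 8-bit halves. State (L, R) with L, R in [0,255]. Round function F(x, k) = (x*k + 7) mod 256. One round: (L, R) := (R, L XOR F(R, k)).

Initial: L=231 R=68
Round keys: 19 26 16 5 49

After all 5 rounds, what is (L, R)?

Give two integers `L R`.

Round 1 (k=19): L=68 R=244
Round 2 (k=26): L=244 R=139
Round 3 (k=16): L=139 R=67
Round 4 (k=5): L=67 R=221
Round 5 (k=49): L=221 R=23

Answer: 221 23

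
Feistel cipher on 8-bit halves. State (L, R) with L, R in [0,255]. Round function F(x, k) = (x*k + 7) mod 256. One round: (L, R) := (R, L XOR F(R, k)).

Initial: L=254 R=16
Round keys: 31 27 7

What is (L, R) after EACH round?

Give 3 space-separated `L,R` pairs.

Answer: 16,9 9,234 234,100

Derivation:
Round 1 (k=31): L=16 R=9
Round 2 (k=27): L=9 R=234
Round 3 (k=7): L=234 R=100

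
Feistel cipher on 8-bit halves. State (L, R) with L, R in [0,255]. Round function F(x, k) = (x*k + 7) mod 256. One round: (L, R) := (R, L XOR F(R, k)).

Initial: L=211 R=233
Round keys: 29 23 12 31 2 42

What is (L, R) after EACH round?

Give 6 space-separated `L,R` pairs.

Round 1 (k=29): L=233 R=191
Round 2 (k=23): L=191 R=217
Round 3 (k=12): L=217 R=140
Round 4 (k=31): L=140 R=34
Round 5 (k=2): L=34 R=199
Round 6 (k=42): L=199 R=143

Answer: 233,191 191,217 217,140 140,34 34,199 199,143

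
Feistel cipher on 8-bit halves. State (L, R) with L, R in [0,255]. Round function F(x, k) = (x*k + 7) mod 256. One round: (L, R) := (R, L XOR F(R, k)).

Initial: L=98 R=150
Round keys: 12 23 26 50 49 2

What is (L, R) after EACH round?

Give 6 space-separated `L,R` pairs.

Answer: 150,109 109,68 68,130 130,47 47,132 132,32

Derivation:
Round 1 (k=12): L=150 R=109
Round 2 (k=23): L=109 R=68
Round 3 (k=26): L=68 R=130
Round 4 (k=50): L=130 R=47
Round 5 (k=49): L=47 R=132
Round 6 (k=2): L=132 R=32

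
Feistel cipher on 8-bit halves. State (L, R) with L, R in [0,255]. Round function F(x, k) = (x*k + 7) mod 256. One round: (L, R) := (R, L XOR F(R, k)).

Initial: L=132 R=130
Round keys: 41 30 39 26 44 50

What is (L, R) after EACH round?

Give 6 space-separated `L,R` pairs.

Answer: 130,93 93,111 111,173 173,246 246,226 226,221

Derivation:
Round 1 (k=41): L=130 R=93
Round 2 (k=30): L=93 R=111
Round 3 (k=39): L=111 R=173
Round 4 (k=26): L=173 R=246
Round 5 (k=44): L=246 R=226
Round 6 (k=50): L=226 R=221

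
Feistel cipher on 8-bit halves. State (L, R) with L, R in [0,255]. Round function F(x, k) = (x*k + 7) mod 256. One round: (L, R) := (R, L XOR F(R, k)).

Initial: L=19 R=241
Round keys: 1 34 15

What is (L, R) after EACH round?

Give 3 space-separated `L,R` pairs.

Answer: 241,235 235,204 204,16

Derivation:
Round 1 (k=1): L=241 R=235
Round 2 (k=34): L=235 R=204
Round 3 (k=15): L=204 R=16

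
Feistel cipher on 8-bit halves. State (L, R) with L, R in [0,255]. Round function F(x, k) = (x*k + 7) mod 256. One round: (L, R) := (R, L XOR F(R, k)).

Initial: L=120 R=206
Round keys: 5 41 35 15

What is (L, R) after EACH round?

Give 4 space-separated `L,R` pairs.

Answer: 206,117 117,10 10,16 16,253

Derivation:
Round 1 (k=5): L=206 R=117
Round 2 (k=41): L=117 R=10
Round 3 (k=35): L=10 R=16
Round 4 (k=15): L=16 R=253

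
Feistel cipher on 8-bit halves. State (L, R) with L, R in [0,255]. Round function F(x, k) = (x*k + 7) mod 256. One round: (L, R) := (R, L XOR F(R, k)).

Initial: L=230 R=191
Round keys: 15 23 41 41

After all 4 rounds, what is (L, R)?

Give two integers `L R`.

Round 1 (k=15): L=191 R=222
Round 2 (k=23): L=222 R=70
Round 3 (k=41): L=70 R=227
Round 4 (k=41): L=227 R=36

Answer: 227 36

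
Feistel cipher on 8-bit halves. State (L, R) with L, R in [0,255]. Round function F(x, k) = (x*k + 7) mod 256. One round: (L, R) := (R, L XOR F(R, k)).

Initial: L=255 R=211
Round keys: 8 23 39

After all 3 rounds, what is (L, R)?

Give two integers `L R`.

Answer: 116 211

Derivation:
Round 1 (k=8): L=211 R=96
Round 2 (k=23): L=96 R=116
Round 3 (k=39): L=116 R=211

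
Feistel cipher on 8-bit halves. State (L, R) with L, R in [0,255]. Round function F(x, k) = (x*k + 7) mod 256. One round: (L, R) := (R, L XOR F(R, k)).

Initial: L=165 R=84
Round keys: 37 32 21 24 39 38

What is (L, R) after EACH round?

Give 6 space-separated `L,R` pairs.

Answer: 84,142 142,147 147,152 152,212 212,203 203,253

Derivation:
Round 1 (k=37): L=84 R=142
Round 2 (k=32): L=142 R=147
Round 3 (k=21): L=147 R=152
Round 4 (k=24): L=152 R=212
Round 5 (k=39): L=212 R=203
Round 6 (k=38): L=203 R=253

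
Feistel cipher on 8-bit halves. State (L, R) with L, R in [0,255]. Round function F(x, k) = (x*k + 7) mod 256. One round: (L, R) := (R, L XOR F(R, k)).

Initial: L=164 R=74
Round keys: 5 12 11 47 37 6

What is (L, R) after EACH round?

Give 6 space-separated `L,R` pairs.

Round 1 (k=5): L=74 R=221
Round 2 (k=12): L=221 R=41
Round 3 (k=11): L=41 R=23
Round 4 (k=47): L=23 R=105
Round 5 (k=37): L=105 R=35
Round 6 (k=6): L=35 R=176

Answer: 74,221 221,41 41,23 23,105 105,35 35,176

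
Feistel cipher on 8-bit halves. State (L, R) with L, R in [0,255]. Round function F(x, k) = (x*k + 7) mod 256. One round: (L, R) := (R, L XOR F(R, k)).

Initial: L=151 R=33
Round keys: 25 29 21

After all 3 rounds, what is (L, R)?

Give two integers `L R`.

Round 1 (k=25): L=33 R=215
Round 2 (k=29): L=215 R=67
Round 3 (k=21): L=67 R=81

Answer: 67 81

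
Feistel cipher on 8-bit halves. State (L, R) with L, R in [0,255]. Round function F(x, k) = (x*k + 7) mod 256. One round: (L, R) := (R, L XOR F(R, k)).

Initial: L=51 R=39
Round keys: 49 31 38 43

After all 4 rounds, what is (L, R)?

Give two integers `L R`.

Round 1 (k=49): L=39 R=77
Round 2 (k=31): L=77 R=125
Round 3 (k=38): L=125 R=216
Round 4 (k=43): L=216 R=50

Answer: 216 50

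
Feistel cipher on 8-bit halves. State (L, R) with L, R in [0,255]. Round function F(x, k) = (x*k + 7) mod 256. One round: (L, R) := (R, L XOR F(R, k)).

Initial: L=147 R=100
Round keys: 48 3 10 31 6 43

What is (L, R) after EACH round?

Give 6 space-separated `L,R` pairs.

Answer: 100,84 84,103 103,89 89,169 169,164 164,58

Derivation:
Round 1 (k=48): L=100 R=84
Round 2 (k=3): L=84 R=103
Round 3 (k=10): L=103 R=89
Round 4 (k=31): L=89 R=169
Round 5 (k=6): L=169 R=164
Round 6 (k=43): L=164 R=58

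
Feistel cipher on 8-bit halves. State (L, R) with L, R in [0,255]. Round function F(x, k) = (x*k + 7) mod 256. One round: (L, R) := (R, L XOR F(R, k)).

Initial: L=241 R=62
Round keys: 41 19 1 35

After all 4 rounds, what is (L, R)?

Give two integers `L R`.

Answer: 112 58

Derivation:
Round 1 (k=41): L=62 R=4
Round 2 (k=19): L=4 R=109
Round 3 (k=1): L=109 R=112
Round 4 (k=35): L=112 R=58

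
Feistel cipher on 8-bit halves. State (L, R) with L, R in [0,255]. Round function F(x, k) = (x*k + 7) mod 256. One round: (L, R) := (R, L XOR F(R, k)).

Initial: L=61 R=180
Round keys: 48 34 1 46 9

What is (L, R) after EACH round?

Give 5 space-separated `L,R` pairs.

Round 1 (k=48): L=180 R=250
Round 2 (k=34): L=250 R=143
Round 3 (k=1): L=143 R=108
Round 4 (k=46): L=108 R=224
Round 5 (k=9): L=224 R=139

Answer: 180,250 250,143 143,108 108,224 224,139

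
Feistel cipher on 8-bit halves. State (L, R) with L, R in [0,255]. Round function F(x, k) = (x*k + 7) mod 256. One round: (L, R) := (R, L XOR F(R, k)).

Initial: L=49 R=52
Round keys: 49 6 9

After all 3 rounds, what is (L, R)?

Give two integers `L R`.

Round 1 (k=49): L=52 R=202
Round 2 (k=6): L=202 R=247
Round 3 (k=9): L=247 R=124

Answer: 247 124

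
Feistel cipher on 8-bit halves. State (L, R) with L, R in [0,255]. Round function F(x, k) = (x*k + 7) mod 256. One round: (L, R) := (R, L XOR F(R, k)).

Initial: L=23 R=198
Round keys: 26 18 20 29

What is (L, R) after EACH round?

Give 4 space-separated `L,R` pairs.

Answer: 198,52 52,105 105,15 15,211

Derivation:
Round 1 (k=26): L=198 R=52
Round 2 (k=18): L=52 R=105
Round 3 (k=20): L=105 R=15
Round 4 (k=29): L=15 R=211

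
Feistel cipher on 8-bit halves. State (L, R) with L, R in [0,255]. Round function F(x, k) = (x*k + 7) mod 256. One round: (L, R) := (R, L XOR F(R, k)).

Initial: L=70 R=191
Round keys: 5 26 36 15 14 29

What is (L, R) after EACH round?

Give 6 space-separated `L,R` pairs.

Round 1 (k=5): L=191 R=132
Round 2 (k=26): L=132 R=208
Round 3 (k=36): L=208 R=195
Round 4 (k=15): L=195 R=164
Round 5 (k=14): L=164 R=60
Round 6 (k=29): L=60 R=119

Answer: 191,132 132,208 208,195 195,164 164,60 60,119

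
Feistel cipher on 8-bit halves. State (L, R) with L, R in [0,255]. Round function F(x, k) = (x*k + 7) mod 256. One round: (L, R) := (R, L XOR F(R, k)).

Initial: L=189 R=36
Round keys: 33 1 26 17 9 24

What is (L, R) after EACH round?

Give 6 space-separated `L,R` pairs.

Round 1 (k=33): L=36 R=22
Round 2 (k=1): L=22 R=57
Round 3 (k=26): L=57 R=199
Round 4 (k=17): L=199 R=7
Round 5 (k=9): L=7 R=129
Round 6 (k=24): L=129 R=24

Answer: 36,22 22,57 57,199 199,7 7,129 129,24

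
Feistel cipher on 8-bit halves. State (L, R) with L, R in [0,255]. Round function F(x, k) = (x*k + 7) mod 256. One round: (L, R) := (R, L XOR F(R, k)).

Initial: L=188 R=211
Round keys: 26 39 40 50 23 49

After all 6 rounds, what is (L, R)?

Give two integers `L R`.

Round 1 (k=26): L=211 R=201
Round 2 (k=39): L=201 R=117
Round 3 (k=40): L=117 R=134
Round 4 (k=50): L=134 R=70
Round 5 (k=23): L=70 R=215
Round 6 (k=49): L=215 R=104

Answer: 215 104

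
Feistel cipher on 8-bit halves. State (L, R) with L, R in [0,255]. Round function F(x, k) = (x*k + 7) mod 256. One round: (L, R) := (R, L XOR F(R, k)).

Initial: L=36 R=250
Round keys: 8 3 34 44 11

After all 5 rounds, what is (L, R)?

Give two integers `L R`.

Answer: 125 238

Derivation:
Round 1 (k=8): L=250 R=243
Round 2 (k=3): L=243 R=26
Round 3 (k=34): L=26 R=136
Round 4 (k=44): L=136 R=125
Round 5 (k=11): L=125 R=238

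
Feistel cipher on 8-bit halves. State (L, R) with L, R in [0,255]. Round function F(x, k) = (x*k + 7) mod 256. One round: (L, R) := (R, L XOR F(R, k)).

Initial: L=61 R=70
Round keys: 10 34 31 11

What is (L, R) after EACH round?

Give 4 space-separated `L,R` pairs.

Round 1 (k=10): L=70 R=254
Round 2 (k=34): L=254 R=133
Round 3 (k=31): L=133 R=220
Round 4 (k=11): L=220 R=254

Answer: 70,254 254,133 133,220 220,254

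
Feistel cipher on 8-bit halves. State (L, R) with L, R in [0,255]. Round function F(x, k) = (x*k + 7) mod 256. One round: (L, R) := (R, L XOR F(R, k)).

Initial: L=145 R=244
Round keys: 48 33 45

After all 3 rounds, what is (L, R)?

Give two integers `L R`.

Answer: 233 170

Derivation:
Round 1 (k=48): L=244 R=86
Round 2 (k=33): L=86 R=233
Round 3 (k=45): L=233 R=170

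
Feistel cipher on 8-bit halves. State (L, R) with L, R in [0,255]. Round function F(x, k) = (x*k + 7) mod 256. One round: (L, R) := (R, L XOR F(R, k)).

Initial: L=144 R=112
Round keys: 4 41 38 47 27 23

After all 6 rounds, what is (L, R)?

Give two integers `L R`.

Answer: 218 144

Derivation:
Round 1 (k=4): L=112 R=87
Round 2 (k=41): L=87 R=134
Round 3 (k=38): L=134 R=188
Round 4 (k=47): L=188 R=13
Round 5 (k=27): L=13 R=218
Round 6 (k=23): L=218 R=144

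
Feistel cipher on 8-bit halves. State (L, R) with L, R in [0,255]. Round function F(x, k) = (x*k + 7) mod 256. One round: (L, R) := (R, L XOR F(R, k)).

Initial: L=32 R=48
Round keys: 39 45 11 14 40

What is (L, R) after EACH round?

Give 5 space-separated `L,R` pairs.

Answer: 48,119 119,194 194,42 42,145 145,133

Derivation:
Round 1 (k=39): L=48 R=119
Round 2 (k=45): L=119 R=194
Round 3 (k=11): L=194 R=42
Round 4 (k=14): L=42 R=145
Round 5 (k=40): L=145 R=133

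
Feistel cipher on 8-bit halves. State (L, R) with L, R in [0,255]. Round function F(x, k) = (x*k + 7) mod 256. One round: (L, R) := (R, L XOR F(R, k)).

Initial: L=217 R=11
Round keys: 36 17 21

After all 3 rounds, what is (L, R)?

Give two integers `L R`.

Answer: 250 195

Derivation:
Round 1 (k=36): L=11 R=74
Round 2 (k=17): L=74 R=250
Round 3 (k=21): L=250 R=195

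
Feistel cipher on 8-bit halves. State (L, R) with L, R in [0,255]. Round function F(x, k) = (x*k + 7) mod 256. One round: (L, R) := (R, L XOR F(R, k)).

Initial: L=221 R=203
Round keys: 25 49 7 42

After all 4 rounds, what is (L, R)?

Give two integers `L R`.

Round 1 (k=25): L=203 R=7
Round 2 (k=49): L=7 R=149
Round 3 (k=7): L=149 R=29
Round 4 (k=42): L=29 R=92

Answer: 29 92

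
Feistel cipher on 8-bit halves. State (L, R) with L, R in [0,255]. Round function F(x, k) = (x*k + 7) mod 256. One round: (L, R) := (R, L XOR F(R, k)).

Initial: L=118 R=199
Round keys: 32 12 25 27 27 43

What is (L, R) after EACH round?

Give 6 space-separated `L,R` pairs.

Round 1 (k=32): L=199 R=145
Round 2 (k=12): L=145 R=20
Round 3 (k=25): L=20 R=106
Round 4 (k=27): L=106 R=33
Round 5 (k=27): L=33 R=232
Round 6 (k=43): L=232 R=222

Answer: 199,145 145,20 20,106 106,33 33,232 232,222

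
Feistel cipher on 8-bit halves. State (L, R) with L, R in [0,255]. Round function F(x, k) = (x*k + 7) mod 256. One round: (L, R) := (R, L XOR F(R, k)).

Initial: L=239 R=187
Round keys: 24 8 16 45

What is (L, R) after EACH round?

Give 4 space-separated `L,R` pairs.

Answer: 187,96 96,188 188,167 167,222

Derivation:
Round 1 (k=24): L=187 R=96
Round 2 (k=8): L=96 R=188
Round 3 (k=16): L=188 R=167
Round 4 (k=45): L=167 R=222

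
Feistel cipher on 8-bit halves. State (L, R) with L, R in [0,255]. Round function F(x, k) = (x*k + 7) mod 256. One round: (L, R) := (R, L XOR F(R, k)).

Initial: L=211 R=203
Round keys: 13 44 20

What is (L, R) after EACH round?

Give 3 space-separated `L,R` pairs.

Round 1 (k=13): L=203 R=133
Round 2 (k=44): L=133 R=40
Round 3 (k=20): L=40 R=162

Answer: 203,133 133,40 40,162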